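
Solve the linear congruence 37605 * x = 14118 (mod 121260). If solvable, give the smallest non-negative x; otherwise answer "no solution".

no solution

gcd(37605, 121260):
121260 = 3·37605 + 8445
37605 = 4·8445 + 3825
8445 = 2·3825 + 795
3825 = 4·795 + 645
795 = 1·645 + 150
645 = 4·150 + 45
150 = 3·45 + 15
45 = 3·15 + 0
gcd = 15, but 15 ∤ 14118, so the congruence has no solution.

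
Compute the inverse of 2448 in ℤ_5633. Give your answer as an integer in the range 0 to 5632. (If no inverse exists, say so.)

Extended Euclidean algorithm:
5633 = 2*2448 + 737
2448 = 3*737 + 237
737 = 3*237 + 26
237 = 9*26 + 3
26 = 8*3 + 2
3 = 1*2 + 1
2 = 2*1 + 0
Since gcd(2448, 5633) = 1, back-substitute to write 1 as a combination:
1 = 3 − 2
1 = −26 + 9·3
1 = 9·237 − 82·26
1 = −82·737 + 255·237
1 = 255·2448 − 847·737
1 = −847·5633 + 1949·2448
So 2448·1949 ≡ 1 (mod 5633).

1949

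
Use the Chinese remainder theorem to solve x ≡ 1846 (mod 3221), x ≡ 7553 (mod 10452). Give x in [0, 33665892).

30611009

Write x = 1846 + 3221·k. Then 3221·k ≡ 7553 − 1846 ≡ 5707 (mod 10452).
Need 3221⁻¹ mod 10452. Extended Euclid on (10452, 3221):
10452 = 3·3221 + 789
3221 = 4·789 + 65
789 = 12·65 + 9
65 = 7·9 + 2
9 = 4·2 + 1
2 = 2·1 + 0
Back-substitute:
1 = 9 − 4·2
1 = −4·65 + 29·9
1 = 29·789 − 352·65
1 = −352·3221 + 1437·789
1 = 1437·10452 − 4663·3221
3221⁻¹ ≡ 5789 (mod 10452), so k ≡ 5789·5707 ≡ 9503 (mod 10452).
x = 1846 + 3221·9503 = 30611009.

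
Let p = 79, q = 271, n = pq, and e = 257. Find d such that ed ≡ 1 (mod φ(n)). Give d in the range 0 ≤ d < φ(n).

φ(n) = (p−1)(q−1) = 78·270 = 21060.
Need d with 257·d ≡ 1 (mod 21060). Apply the extended Euclidean algorithm:
21060 = 81*257 + 243
257 = 1*243 + 14
243 = 17*14 + 5
14 = 2*5 + 4
5 = 1*4 + 1
4 = 4*1 + 0
Back-substitute:
1 = 5 − 4
1 = −14 + 3·5
1 = 3·243 − 52·14
1 = −52·257 + 55·243
1 = 55·21060 − 4507·257
So 257·(-4507) ≡ 1 (mod 21060), hence d ≡ -4507 ≡ 16553 (mod 21060).

16553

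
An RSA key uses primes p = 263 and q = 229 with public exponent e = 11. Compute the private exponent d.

φ(n) = (p−1)(q−1) = 262·228 = 59736.
Need d with 11·d ≡ 1 (mod 59736). Apply the extended Euclidean algorithm:
59736 = 5430*11 + 6
11 = 1*6 + 5
6 = 1*5 + 1
5 = 5*1 + 0
Back-substitute:
1 = 6 − 5
1 = −11 + 2·6
1 = 2·59736 − 10861·11
So 11·(-10861) ≡ 1 (mod 59736), hence d ≡ -10861 ≡ 48875 (mod 59736).

48875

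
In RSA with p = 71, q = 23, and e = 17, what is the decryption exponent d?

453

φ(n) = (p−1)(q−1) = 70·22 = 1540.
Need d with 17·d ≡ 1 (mod 1540). Apply the extended Euclidean algorithm:
1540 = 90·17 + 10
17 = 1·10 + 7
10 = 1·7 + 3
7 = 2·3 + 1
3 = 3·1 + 0
Back-substitute:
1 = 7 − 2·3
1 = −2·10 + 3·7
1 = 3·17 − 5·10
1 = −5·1540 + 453·17
So 17·453 ≡ 1 (mod 1540), hence d = 453.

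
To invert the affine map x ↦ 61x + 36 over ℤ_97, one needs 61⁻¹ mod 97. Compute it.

Run Euclid on (97, 61):
97 = 1·61 + 36
61 = 1·36 + 25
36 = 1·25 + 11
25 = 2·11 + 3
11 = 3·3 + 2
3 = 1·2 + 1
2 = 2·1 + 0
gcd = 1, so the inverse exists. Back-substitute:
1 = 3 − 2
1 = −11 + 4·3
1 = 4·25 − 9·11
1 = −9·36 + 13·25
1 = 13·61 − 22·36
1 = −22·97 + 35·61
So 61·35 ≡ 1 (mod 97).

35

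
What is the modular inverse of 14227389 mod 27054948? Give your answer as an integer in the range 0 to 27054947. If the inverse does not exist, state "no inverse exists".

Euclidean algorithm on 27054948, 14227389:
27054948 = 1·14227389 + 12827559
14227389 = 1·12827559 + 1399830
12827559 = 9·1399830 + 229089
1399830 = 6·229089 + 25296
229089 = 9·25296 + 1425
25296 = 17·1425 + 1071
1425 = 1·1071 + 354
1071 = 3·354 + 9
354 = 39·9 + 3
9 = 3·3 + 0
Since gcd = 3 > 1, 14227389 is not a unit mod 27054948.

no inverse exists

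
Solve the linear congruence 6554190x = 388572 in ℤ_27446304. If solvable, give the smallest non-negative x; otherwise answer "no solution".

3220354

First find gcd(6554190, 27446304):
27446304 = 4×6554190 + 1229544
6554190 = 5×1229544 + 406470
1229544 = 3×406470 + 10134
406470 = 40×10134 + 1110
10134 = 9×1110 + 144
1110 = 7×144 + 102
144 = 1×102 + 42
102 = 2×42 + 18
42 = 2×18 + 6
18 = 3×6 + 0
gcd = 6 and 6 | 388572, so solutions exist. Divide through by 6: 1092365x ≡ 64762 (mod 4574384).
Now find 1092365⁻¹ mod 4574384:
4574384 = 4×1092365 + 204924
1092365 = 5×204924 + 67745
204924 = 3×67745 + 1689
67745 = 40×1689 + 185
1689 = 9×185 + 24
185 = 7×24 + 17
24 = 1×17 + 7
17 = 2×7 + 3
7 = 2×3 + 1
3 = 3×1 + 0
Back-substitute:
1 = 7 − 2·3
1 = −2·17 + 5·7
1 = 5·24 − 7·17
1 = −7·185 + 54·24
1 = 54·1689 − 493·185
1 = −493·67745 + 19774·1689
1 = 19774·204924 − 59815·67745
1 = −59815·1092365 + 318849·204924
1 = 318849·4574384 − 1335211·1092365
So 1092365·(-1335211) ≡ 1 (mod 4574384), i.e. 1092365⁻¹ ≡ 3239173.
Then x ≡ 3239173·64762 ≡ 3220354 (mod 4574384); the smallest non-negative solution is x = 3220354.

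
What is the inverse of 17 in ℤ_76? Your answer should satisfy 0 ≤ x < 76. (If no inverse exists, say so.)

9

Apply the Euclidean algorithm to 76 and 17:
76 = 4·17 + 8
17 = 2·8 + 1
8 = 8·1 + 0
Since gcd(17, 76) = 1, back-substitute to write 1 as a combination:
1 = 17 − 2·8
1 = −2·76 + 9·17
So 17·9 ≡ 1 (mod 76).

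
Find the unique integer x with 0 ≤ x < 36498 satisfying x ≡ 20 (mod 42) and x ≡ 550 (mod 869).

Write x = 20 + 42·k. Then 42·k ≡ 550 − 20 ≡ 530 (mod 869).
Need 42⁻¹ mod 869. Extended Euclid on (869, 42):
869 = 20*42 + 29
42 = 1*29 + 13
29 = 2*13 + 3
13 = 4*3 + 1
3 = 3*1 + 0
Back-substitute:
1 = 13 − 4·3
1 = −4·29 + 9·13
1 = 9·42 − 13·29
1 = −13·869 + 269·42
42⁻¹ ≡ 269 (mod 869), so k ≡ 269·530 ≡ 54 (mod 869).
x = 20 + 42·54 = 2288.

2288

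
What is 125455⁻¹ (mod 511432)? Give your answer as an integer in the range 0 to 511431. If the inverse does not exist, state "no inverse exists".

429439

Extended Euclidean algorithm:
511432 = 4*125455 + 9612
125455 = 13*9612 + 499
9612 = 19*499 + 131
499 = 3*131 + 106
131 = 1*106 + 25
106 = 4*25 + 6
25 = 4*6 + 1
6 = 6*1 + 0
Since gcd(125455, 511432) = 1, back-substitute to write 1 as a combination:
1 = 25 − 4·6
1 = −4·106 + 17·25
1 = 17·131 − 21·106
1 = −21·499 + 80·131
1 = 80·9612 − 1541·499
1 = −1541·125455 + 20113·9612
1 = 20113·511432 − 81993·125455
Hence 125455⁻¹ ≡ -81993 ≡ 429439 (mod 511432).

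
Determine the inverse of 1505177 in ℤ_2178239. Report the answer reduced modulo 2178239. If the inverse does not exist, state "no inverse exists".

Run Euclid on (2178239, 1505177):
2178239 = 1*1505177 + 673062
1505177 = 2*673062 + 159053
673062 = 4*159053 + 36850
159053 = 4*36850 + 11653
36850 = 3*11653 + 1891
11653 = 6*1891 + 307
1891 = 6*307 + 49
307 = 6*49 + 13
49 = 3*13 + 10
13 = 1*10 + 3
10 = 3*3 + 1
3 = 3*1 + 0
Since gcd(1505177, 2178239) = 1, back-substitute to write 1 as a combination:
1 = 10 − 3·3
1 = −3·13 + 4·10
1 = 4·49 − 15·13
1 = −15·307 + 94·49
1 = 94·1891 − 579·307
1 = −579·11653 + 3568·1891
1 = 3568·36850 − 11283·11653
1 = −11283·159053 + 48700·36850
1 = 48700·673062 − 206083·159053
1 = −206083·1505177 + 460866·673062
1 = 460866·2178239 − 666949·1505177
So 1505177·(-666949) ≡ 1 (mod 2178239), and -666949 ≡ 1511290 (mod 2178239).

1511290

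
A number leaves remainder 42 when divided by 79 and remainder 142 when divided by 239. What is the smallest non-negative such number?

7073

Write x = 42 + 79·k. Then 79·k ≡ 142 − 42 ≡ 100 (mod 239).
Need 79⁻¹ mod 239. Extended Euclid on (239, 79):
239 = 3×79 + 2
79 = 39×2 + 1
2 = 2×1 + 0
Back-substitute:
1 = 79 − 39·2
1 = −39·239 + 118·79
79⁻¹ ≡ 118 (mod 239), so k ≡ 118·100 ≡ 89 (mod 239).
x = 42 + 79·89 = 7073.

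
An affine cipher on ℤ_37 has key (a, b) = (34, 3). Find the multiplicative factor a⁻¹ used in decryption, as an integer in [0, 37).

gcd(37, 34) by repeated division:
37 = 1×34 + 3
34 = 11×3 + 1
3 = 3×1 + 0
The gcd is 1. Working backward:
1 = 34 − 11·3
1 = −11·37 + 12·34
So 34·12 ≡ 1 (mod 37).

12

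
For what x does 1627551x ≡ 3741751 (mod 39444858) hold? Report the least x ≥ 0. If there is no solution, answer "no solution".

no solution

gcd(1627551, 39444858):
39444858 = 24*1627551 + 383634
1627551 = 4*383634 + 93015
383634 = 4*93015 + 11574
93015 = 8*11574 + 423
11574 = 27*423 + 153
423 = 2*153 + 117
153 = 1*117 + 36
117 = 3*36 + 9
36 = 4*9 + 0
gcd = 9, but 9 ∤ 3741751, so the congruence has no solution.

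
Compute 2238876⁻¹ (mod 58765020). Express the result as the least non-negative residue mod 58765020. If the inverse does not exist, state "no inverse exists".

no inverse exists

Compute gcd(2238876, 58765020):
58765020 = 26*2238876 + 554244
2238876 = 4*554244 + 21900
554244 = 25*21900 + 6744
21900 = 3*6744 + 1668
6744 = 4*1668 + 72
1668 = 23*72 + 12
72 = 6*12 + 0
The gcd is 12, not 1, hence no inverse exists.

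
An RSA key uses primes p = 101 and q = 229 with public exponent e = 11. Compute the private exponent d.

8291

φ(n) = (p−1)(q−1) = 100·228 = 22800.
Need d with 11·d ≡ 1 (mod 22800). Apply the extended Euclidean algorithm:
22800 = 2072·11 + 8
11 = 1·8 + 3
8 = 2·3 + 2
3 = 1·2 + 1
2 = 2·1 + 0
Back-substitute:
1 = 3 − 2
1 = −8 + 3·3
1 = 3·11 − 4·8
1 = −4·22800 + 8291·11
So 11·8291 ≡ 1 (mod 22800), hence d = 8291.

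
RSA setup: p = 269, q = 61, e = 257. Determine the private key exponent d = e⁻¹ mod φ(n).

2753

φ(n) = (p−1)(q−1) = 268·60 = 16080.
Need d with 257·d ≡ 1 (mod 16080). Apply the extended Euclidean algorithm:
16080 = 62×257 + 146
257 = 1×146 + 111
146 = 1×111 + 35
111 = 3×35 + 6
35 = 5×6 + 5
6 = 1×5 + 1
5 = 5×1 + 0
Back-substitute:
1 = 6 − 5
1 = −35 + 6·6
1 = 6·111 − 19·35
1 = −19·146 + 25·111
1 = 25·257 − 44·146
1 = −44·16080 + 2753·257
So 257·2753 ≡ 1 (mod 16080), hence d = 2753.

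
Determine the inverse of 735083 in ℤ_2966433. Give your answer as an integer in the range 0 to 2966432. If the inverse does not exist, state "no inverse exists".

Apply the Euclidean algorithm to 2966433 and 735083:
2966433 = 4·735083 + 26101
735083 = 28·26101 + 4255
26101 = 6·4255 + 571
4255 = 7·571 + 258
571 = 2·258 + 55
258 = 4·55 + 38
55 = 1·38 + 17
38 = 2·17 + 4
17 = 4·4 + 1
4 = 4·1 + 0
The gcd is 1. Working backward:
1 = 17 − 4·4
1 = −4·38 + 9·17
1 = 9·55 − 13·38
1 = −13·258 + 61·55
1 = 61·571 − 135·258
1 = −135·4255 + 1006·571
1 = 1006·26101 − 6171·4255
1 = −6171·735083 + 173794·26101
1 = 173794·2966433 − 701347·735083
Hence 735083⁻¹ ≡ -701347 ≡ 2265086 (mod 2966433).

2265086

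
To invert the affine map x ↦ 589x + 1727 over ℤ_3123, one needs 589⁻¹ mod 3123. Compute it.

Apply the Euclidean algorithm to 3123 and 589:
3123 = 5·589 + 178
589 = 3·178 + 55
178 = 3·55 + 13
55 = 4·13 + 3
13 = 4·3 + 1
3 = 3·1 + 0
Since gcd(589, 3123) = 1, back-substitute to write 1 as a combination:
1 = 13 − 4·3
1 = −4·55 + 17·13
1 = 17·178 − 55·55
1 = −55·589 + 182·178
1 = 182·3123 − 965·589
Hence 589⁻¹ ≡ -965 ≡ 2158 (mod 3123).

2158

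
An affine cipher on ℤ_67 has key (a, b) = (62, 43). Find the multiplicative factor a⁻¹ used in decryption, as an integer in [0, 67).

Apply the Euclidean algorithm to 67 and 62:
67 = 1×62 + 5
62 = 12×5 + 2
5 = 2×2 + 1
2 = 2×1 + 0
The gcd is 1. Working backward:
1 = 5 − 2·2
1 = −2·62 + 25·5
1 = 25·67 − 27·62
Thus 62·(-27) ≡ 1 (mod 67); reducing, -27 mod 67 = 40.

40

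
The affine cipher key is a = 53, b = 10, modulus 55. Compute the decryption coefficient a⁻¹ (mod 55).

27

gcd(55, 53) by repeated division:
55 = 1×53 + 2
53 = 26×2 + 1
2 = 2×1 + 0
gcd = 1, so the inverse exists. Back-substitute:
1 = 53 − 26·2
1 = −26·55 + 27·53
So 53·27 ≡ 1 (mod 55).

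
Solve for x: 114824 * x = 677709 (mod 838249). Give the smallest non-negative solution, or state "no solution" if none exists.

First find gcd(114824, 838249):
838249 = 7·114824 + 34481
114824 = 3·34481 + 11381
34481 = 3·11381 + 338
11381 = 33·338 + 227
338 = 1·227 + 111
227 = 2·111 + 5
111 = 22·5 + 1
5 = 5·1 + 0
gcd = 1, so a unique solution mod 838249 exists.
Back-substitute for the Bézout coefficients:
1 = 111 − 22·5
1 = −22·227 + 45·111
1 = 45·338 − 67·227
1 = −67·11381 + 2256·338
1 = 2256·34481 − 6835·11381
1 = −6835·114824 + 22761·34481
1 = 22761·838249 − 166162·114824
So 114824·(-166162) ≡ 1 (mod 838249), giving 114824⁻¹ ≡ 672087.
x ≡ 114824⁻¹·677709 ≡ 672087·677709 ≡ 49553 (mod 838249).

49553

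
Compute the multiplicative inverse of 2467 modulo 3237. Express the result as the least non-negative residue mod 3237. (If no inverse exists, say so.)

433

gcd(3237, 2467) by repeated division:
3237 = 1*2467 + 770
2467 = 3*770 + 157
770 = 4*157 + 142
157 = 1*142 + 15
142 = 9*15 + 7
15 = 2*7 + 1
7 = 7*1 + 0
gcd = 1, so the inverse exists. Back-substitute:
1 = 15 − 2·7
1 = −2·142 + 19·15
1 = 19·157 − 21·142
1 = −21·770 + 103·157
1 = 103·2467 − 330·770
1 = −330·3237 + 433·2467
So 2467·433 ≡ 1 (mod 3237).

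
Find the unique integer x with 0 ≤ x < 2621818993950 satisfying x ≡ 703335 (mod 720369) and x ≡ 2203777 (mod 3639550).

2351045956827

Write x = 703335 + 720369·k. Then 720369·k ≡ 2203777 − 703335 ≡ 1500442 (mod 3639550).
Need 720369⁻¹ mod 3639550. Extended Euclid on (3639550, 720369):
3639550 = 5*720369 + 37705
720369 = 19*37705 + 3974
37705 = 9*3974 + 1939
3974 = 2*1939 + 96
1939 = 20*96 + 19
96 = 5*19 + 1
19 = 19*1 + 0
Back-substitute:
1 = 96 − 5·19
1 = −5·1939 + 101·96
1 = 101·3974 − 207·1939
1 = −207·37705 + 1964·3974
1 = 1964·720369 − 37523·37705
1 = −37523·3639550 + 189579·720369
720369⁻¹ ≡ 189579 (mod 3639550), so k ≡ 189579·1500442 ≡ 3263668 (mod 3639550).
x = 703335 + 720369·3263668 = 2351045956827.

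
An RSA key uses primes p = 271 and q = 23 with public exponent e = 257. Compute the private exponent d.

φ(n) = (p−1)(q−1) = 270·22 = 5940.
Need d with 257·d ≡ 1 (mod 5940). Apply the extended Euclidean algorithm:
5940 = 23*257 + 29
257 = 8*29 + 25
29 = 1*25 + 4
25 = 6*4 + 1
4 = 4*1 + 0
Back-substitute:
1 = 25 − 6·4
1 = −6·29 + 7·25
1 = 7·257 − 62·29
1 = −62·5940 + 1433·257
So 257·1433 ≡ 1 (mod 5940), hence d = 1433.

1433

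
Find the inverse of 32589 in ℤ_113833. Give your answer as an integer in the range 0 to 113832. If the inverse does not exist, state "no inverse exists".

gcd(113833, 32589) by repeated division:
113833 = 3×32589 + 16066
32589 = 2×16066 + 457
16066 = 35×457 + 71
457 = 6×71 + 31
71 = 2×31 + 9
31 = 3×9 + 4
9 = 2×4 + 1
4 = 4×1 + 0
The gcd is 1. Working backward:
1 = 9 − 2·4
1 = −2·31 + 7·9
1 = 7·71 − 16·31
1 = −16·457 + 103·71
1 = 103·16066 − 3621·457
1 = −3621·32589 + 7345·16066
1 = 7345·113833 − 25656·32589
Thus 32589·(-25656) ≡ 1 (mod 113833); reducing, -25656 mod 113833 = 88177.

88177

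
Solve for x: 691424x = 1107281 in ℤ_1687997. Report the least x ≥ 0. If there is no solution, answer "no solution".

1147143

First find gcd(691424, 1687997):
1687997 = 2·691424 + 305149
691424 = 2·305149 + 81126
305149 = 3·81126 + 61771
81126 = 1·61771 + 19355
61771 = 3·19355 + 3706
19355 = 5·3706 + 825
3706 = 4·825 + 406
825 = 2·406 + 13
406 = 31·13 + 3
13 = 4·3 + 1
3 = 3·1 + 0
gcd = 1, so a unique solution mod 1687997 exists.
Back-substitute for the Bézout coefficients:
1 = 13 − 4·3
1 = −4·406 + 125·13
1 = 125·825 − 254·406
1 = −254·3706 + 1141·825
1 = 1141·19355 − 5959·3706
1 = −5959·61771 + 19018·19355
1 = 19018·81126 − 24977·61771
1 = −24977·305149 + 93949·81126
1 = 93949·691424 − 212875·305149
1 = −212875·1687997 + 519699·691424
So 691424·(519699) ≡ 1 (mod 1687997), giving 691424⁻¹ ≡ 519699.
x ≡ 691424⁻¹·1107281 ≡ 519699·1107281 ≡ 1147143 (mod 1687997).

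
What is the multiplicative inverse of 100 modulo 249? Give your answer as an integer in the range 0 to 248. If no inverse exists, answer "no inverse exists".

Apply the Euclidean algorithm to 249 and 100:
249 = 2*100 + 49
100 = 2*49 + 2
49 = 24*2 + 1
2 = 2*1 + 0
The gcd is 1. Working backward:
1 = 49 − 24·2
1 = −24·100 + 49·49
1 = 49·249 − 122·100
Thus 100·(-122) ≡ 1 (mod 249); reducing, -122 mod 249 = 127.

127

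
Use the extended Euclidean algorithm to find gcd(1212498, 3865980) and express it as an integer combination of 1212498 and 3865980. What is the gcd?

Euclidean algorithm:
3865980 = 3×1212498 + 228486
1212498 = 5×228486 + 70068
228486 = 3×70068 + 18282
70068 = 3×18282 + 15222
18282 = 1×15222 + 3060
15222 = 4×3060 + 2982
3060 = 1×2982 + 78
2982 = 38×78 + 18
78 = 4×18 + 6
18 = 3×6 + 0
gcd(1212498, 3865980) = 6.
Working backward:
6 = 78 − 4·18
6 = −4·2982 + 153·78
6 = 153·3060 − 157·2982
6 = −157·15222 + 781·3060
6 = 781·18282 − 938·15222
6 = −938·70068 + 3595·18282
6 = 3595·228486 − 11723·70068
6 = −11723·1212498 + 62210·228486
6 = 62210·3865980 − 198353·1212498
So 6 = (62210)·3865980 + (-198353)·1212498.

6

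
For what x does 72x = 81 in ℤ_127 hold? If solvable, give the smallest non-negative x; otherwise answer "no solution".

First find gcd(72, 127):
127 = 1·72 + 55
72 = 1·55 + 17
55 = 3·17 + 4
17 = 4·4 + 1
4 = 4·1 + 0
gcd = 1, so a unique solution mod 127 exists.
Back-substitute for the Bézout coefficients:
1 = 17 − 4·4
1 = −4·55 + 13·17
1 = 13·72 − 17·55
1 = −17·127 + 30·72
So 72·(30) ≡ 1 (mod 127), giving 72⁻¹ ≡ 30.
x ≡ 72⁻¹·81 ≡ 30·81 ≡ 17 (mod 127).

17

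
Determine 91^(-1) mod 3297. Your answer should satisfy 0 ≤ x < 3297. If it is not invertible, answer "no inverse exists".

no inverse exists

Euclidean algorithm on 3297, 91:
3297 = 36·91 + 21
91 = 4·21 + 7
21 = 3·7 + 0
Since gcd = 7 > 1, 91 is not a unit mod 3297.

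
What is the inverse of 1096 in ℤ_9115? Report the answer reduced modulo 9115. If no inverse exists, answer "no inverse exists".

Run Euclid on (9115, 1096):
9115 = 8*1096 + 347
1096 = 3*347 + 55
347 = 6*55 + 17
55 = 3*17 + 4
17 = 4*4 + 1
4 = 4*1 + 0
Since gcd(1096, 9115) = 1, back-substitute to write 1 as a combination:
1 = 17 − 4·4
1 = −4·55 + 13·17
1 = 13·347 − 82·55
1 = −82·1096 + 259·347
1 = 259·9115 − 2154·1096
Hence 1096⁻¹ ≡ -2154 ≡ 6961 (mod 9115).

6961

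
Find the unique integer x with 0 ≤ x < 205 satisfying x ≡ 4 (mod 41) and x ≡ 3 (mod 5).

Write x = 4 + 41·k. Then 41·k ≡ 3 − 4 ≡ 4 (mod 5).
Need 41⁻¹ mod 5. Extended Euclid on (5, 1):
5 = 5·1 + 0
41⁻¹ ≡ 1 (mod 5), so k ≡ 1·4 ≡ 4 (mod 5).
x = 4 + 41·4 = 168.

168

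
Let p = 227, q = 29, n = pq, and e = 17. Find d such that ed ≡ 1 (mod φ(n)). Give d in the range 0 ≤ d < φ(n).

φ(n) = (p−1)(q−1) = 226·28 = 6328.
Need d with 17·d ≡ 1 (mod 6328). Apply the extended Euclidean algorithm:
6328 = 372×17 + 4
17 = 4×4 + 1
4 = 4×1 + 0
Back-substitute:
1 = 17 − 4·4
1 = −4·6328 + 1489·17
So 17·1489 ≡ 1 (mod 6328), hence d = 1489.

1489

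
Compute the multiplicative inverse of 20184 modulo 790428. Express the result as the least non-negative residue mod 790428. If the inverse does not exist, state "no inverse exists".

no inverse exists

Compute gcd(20184, 790428):
790428 = 39×20184 + 3252
20184 = 6×3252 + 672
3252 = 4×672 + 564
672 = 1×564 + 108
564 = 5×108 + 24
108 = 4×24 + 12
24 = 2×12 + 0
The gcd is 12, not 1, hence no inverse exists.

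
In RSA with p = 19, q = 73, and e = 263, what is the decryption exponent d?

887

φ(n) = (p−1)(q−1) = 18·72 = 1296.
Need d with 263·d ≡ 1 (mod 1296). Apply the extended Euclidean algorithm:
1296 = 4·263 + 244
263 = 1·244 + 19
244 = 12·19 + 16
19 = 1·16 + 3
16 = 5·3 + 1
3 = 3·1 + 0
Back-substitute:
1 = 16 − 5·3
1 = −5·19 + 6·16
1 = 6·244 − 77·19
1 = −77·263 + 83·244
1 = 83·1296 − 409·263
So 263·(-409) ≡ 1 (mod 1296), hence d ≡ -409 ≡ 887 (mod 1296).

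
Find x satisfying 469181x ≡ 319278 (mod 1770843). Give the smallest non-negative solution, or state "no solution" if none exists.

1094469

First find gcd(469181, 1770843):
1770843 = 3*469181 + 363300
469181 = 1*363300 + 105881
363300 = 3*105881 + 45657
105881 = 2*45657 + 14567
45657 = 3*14567 + 1956
14567 = 7*1956 + 875
1956 = 2*875 + 206
875 = 4*206 + 51
206 = 4*51 + 2
51 = 25*2 + 1
2 = 2*1 + 0
gcd = 1, so a unique solution mod 1770843 exists.
Back-substitute for the Bézout coefficients:
1 = 51 − 25·2
1 = −25·206 + 101·51
1 = 101·875 − 429·206
1 = −429·1956 + 959·875
1 = 959·14567 − 7142·1956
1 = −7142·45657 + 22385·14567
1 = 22385·105881 − 51912·45657
1 = −51912·363300 + 178121·105881
1 = 178121·469181 − 230033·363300
1 = −230033·1770843 + 868220·469181
So 469181·(868220) ≡ 1 (mod 1770843), giving 469181⁻¹ ≡ 868220.
x ≡ 469181⁻¹·319278 ≡ 868220·319278 ≡ 1094469 (mod 1770843).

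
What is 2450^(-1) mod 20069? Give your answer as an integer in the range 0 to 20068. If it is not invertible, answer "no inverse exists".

Compute gcd(2450, 20069):
20069 = 8*2450 + 469
2450 = 5*469 + 105
469 = 4*105 + 49
105 = 2*49 + 7
49 = 7*7 + 0
gcd(2450, 20069) = 7 ≠ 1, so 2450 has no multiplicative inverse modulo 20069.

no inverse exists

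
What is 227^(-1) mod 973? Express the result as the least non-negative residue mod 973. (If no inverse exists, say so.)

943

Apply the Euclidean algorithm to 973 and 227:
973 = 4*227 + 65
227 = 3*65 + 32
65 = 2*32 + 1
32 = 32*1 + 0
Since gcd(227, 973) = 1, back-substitute to write 1 as a combination:
1 = 65 − 2·32
1 = −2·227 + 7·65
1 = 7·973 − 30·227
So 227·(-30) ≡ 1 (mod 973), and -30 ≡ 943 (mod 973).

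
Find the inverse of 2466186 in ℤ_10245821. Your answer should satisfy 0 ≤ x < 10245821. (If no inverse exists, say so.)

Extended Euclidean algorithm:
10245821 = 4·2466186 + 381077
2466186 = 6·381077 + 179724
381077 = 2·179724 + 21629
179724 = 8·21629 + 6692
21629 = 3·6692 + 1553
6692 = 4·1553 + 480
1553 = 3·480 + 113
480 = 4·113 + 28
113 = 4·28 + 1
28 = 28·1 + 0
Since gcd(2466186, 10245821) = 1, back-substitute to write 1 as a combination:
1 = 113 − 4·28
1 = −4·480 + 17·113
1 = 17·1553 − 55·480
1 = −55·6692 + 237·1553
1 = 237·21629 − 766·6692
1 = −766·179724 + 6365·21629
1 = 6365·381077 − 13496·179724
1 = −13496·2466186 + 87341·381077
1 = 87341·10245821 − 362860·2466186
So 2466186·(-362860) ≡ 1 (mod 10245821), and -362860 ≡ 9882961 (mod 10245821).

9882961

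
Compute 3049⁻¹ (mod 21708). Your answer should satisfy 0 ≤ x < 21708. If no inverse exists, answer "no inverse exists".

Run Euclid on (21708, 3049):
21708 = 7×3049 + 365
3049 = 8×365 + 129
365 = 2×129 + 107
129 = 1×107 + 22
107 = 4×22 + 19
22 = 1×19 + 3
19 = 6×3 + 1
3 = 3×1 + 0
gcd = 1, so the inverse exists. Back-substitute:
1 = 19 − 6·3
1 = −6·22 + 7·19
1 = 7·107 − 34·22
1 = −34·129 + 41·107
1 = 41·365 − 116·129
1 = −116·3049 + 969·365
1 = 969·21708 − 6899·3049
So 3049·(-6899) ≡ 1 (mod 21708), and -6899 ≡ 14809 (mod 21708).

14809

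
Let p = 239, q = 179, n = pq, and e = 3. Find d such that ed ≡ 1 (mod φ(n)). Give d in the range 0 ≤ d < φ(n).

28243

φ(n) = (p−1)(q−1) = 238·178 = 42364.
Need d with 3·d ≡ 1 (mod 42364). Apply the extended Euclidean algorithm:
42364 = 14121×3 + 1
3 = 3×1 + 0
Back-substitute:
1 = 42364 − 14121·3
So 3·(-14121) ≡ 1 (mod 42364), hence d ≡ -14121 ≡ 28243 (mod 42364).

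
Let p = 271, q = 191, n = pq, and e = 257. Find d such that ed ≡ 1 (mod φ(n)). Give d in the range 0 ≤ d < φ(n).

φ(n) = (p−1)(q−1) = 270·190 = 51300.
Need d with 257·d ≡ 1 (mod 51300). Apply the extended Euclidean algorithm:
51300 = 199·257 + 157
257 = 1·157 + 100
157 = 1·100 + 57
100 = 1·57 + 43
57 = 1·43 + 14
43 = 3·14 + 1
14 = 14·1 + 0
Back-substitute:
1 = 43 − 3·14
1 = −3·57 + 4·43
1 = 4·100 − 7·57
1 = −7·157 + 11·100
1 = 11·257 − 18·157
1 = −18·51300 + 3593·257
So 257·3593 ≡ 1 (mod 51300), hence d = 3593.

3593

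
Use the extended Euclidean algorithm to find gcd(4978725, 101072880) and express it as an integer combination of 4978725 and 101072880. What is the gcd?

15

Apply Euclid's algorithm to 101072880 and 4978725:
101072880 = 20·4978725 + 1498380
4978725 = 3·1498380 + 483585
1498380 = 3·483585 + 47625
483585 = 10·47625 + 7335
47625 = 6·7335 + 3615
7335 = 2·3615 + 105
3615 = 34·105 + 45
105 = 2·45 + 15
45 = 3·15 + 0
gcd(4978725, 101072880) = 15.
Express as a combination:
15 = 105 − 2·45
15 = −2·3615 + 69·105
15 = 69·7335 − 140·3615
15 = −140·47625 + 909·7335
15 = 909·483585 − 9230·47625
15 = −9230·1498380 + 28599·483585
15 = 28599·4978725 − 95027·1498380
15 = −95027·101072880 + 1929139·4978725
So 15 = (-95027)·101072880 + (1929139)·4978725.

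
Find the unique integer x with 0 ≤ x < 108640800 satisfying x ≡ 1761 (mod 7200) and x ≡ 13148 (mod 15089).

Write x = 1761 + 7200·k. Then 7200·k ≡ 13148 − 1761 ≡ 11387 (mod 15089).
Need 7200⁻¹ mod 15089. Extended Euclid on (15089, 7200):
15089 = 2*7200 + 689
7200 = 10*689 + 310
689 = 2*310 + 69
310 = 4*69 + 34
69 = 2*34 + 1
34 = 34*1 + 0
Back-substitute:
1 = 69 − 2·34
1 = −2·310 + 9·69
1 = 9·689 − 20·310
1 = −20·7200 + 209·689
1 = 209·15089 − 438·7200
7200⁻¹ ≡ 14651 (mod 15089), so k ≡ 14651·11387 ≡ 6953 (mod 15089).
x = 1761 + 7200·6953 = 50063361.

50063361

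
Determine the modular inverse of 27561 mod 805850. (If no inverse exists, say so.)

197391

Apply the Euclidean algorithm to 805850 and 27561:
805850 = 29·27561 + 6581
27561 = 4·6581 + 1237
6581 = 5·1237 + 396
1237 = 3·396 + 49
396 = 8·49 + 4
49 = 12·4 + 1
4 = 4·1 + 0
gcd = 1, so the inverse exists. Back-substitute:
1 = 49 − 12·4
1 = −12·396 + 97·49
1 = 97·1237 − 303·396
1 = −303·6581 + 1612·1237
1 = 1612·27561 − 6751·6581
1 = −6751·805850 + 197391·27561
So 27561·197391 ≡ 1 (mod 805850).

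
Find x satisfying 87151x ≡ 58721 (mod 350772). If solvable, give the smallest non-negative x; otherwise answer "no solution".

First find gcd(87151, 350772):
350772 = 4·87151 + 2168
87151 = 40·2168 + 431
2168 = 5·431 + 13
431 = 33·13 + 2
13 = 6·2 + 1
2 = 2·1 + 0
gcd = 1, so a unique solution mod 350772 exists.
Back-substitute for the Bézout coefficients:
1 = 13 − 6·2
1 = −6·431 + 199·13
1 = 199·2168 − 1001·431
1 = −1001·87151 + 40239·2168
1 = 40239·350772 − 161957·87151
So 87151·(-161957) ≡ 1 (mod 350772), giving 87151⁻¹ ≡ 188815.
x ≡ 87151⁻¹·58721 ≡ 188815·58721 ≡ 204239 (mod 350772).

204239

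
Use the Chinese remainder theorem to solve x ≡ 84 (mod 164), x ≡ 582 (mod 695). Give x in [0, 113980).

88152

Write x = 84 + 164·k. Then 164·k ≡ 582 − 84 ≡ 498 (mod 695).
Need 164⁻¹ mod 695. Extended Euclid on (695, 164):
695 = 4*164 + 39
164 = 4*39 + 8
39 = 4*8 + 7
8 = 1*7 + 1
7 = 7*1 + 0
Back-substitute:
1 = 8 − 7
1 = −39 + 5·8
1 = 5·164 − 21·39
1 = −21·695 + 89·164
164⁻¹ ≡ 89 (mod 695), so k ≡ 89·498 ≡ 537 (mod 695).
x = 84 + 164·537 = 88152.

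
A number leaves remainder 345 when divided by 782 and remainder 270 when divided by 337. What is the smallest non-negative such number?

94967

Write x = 345 + 782·k. Then 782·k ≡ 270 − 345 ≡ 262 (mod 337).
Need 782⁻¹ mod 337. Extended Euclid on (337, 108):
337 = 3×108 + 13
108 = 8×13 + 4
13 = 3×4 + 1
4 = 4×1 + 0
Back-substitute:
1 = 13 − 3·4
1 = −3·108 + 25·13
1 = 25·337 − 78·108
782⁻¹ ≡ 259 (mod 337), so k ≡ 259·262 ≡ 121 (mod 337).
x = 345 + 782·121 = 94967.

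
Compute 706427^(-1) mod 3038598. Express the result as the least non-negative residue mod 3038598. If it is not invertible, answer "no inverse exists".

Apply the Euclidean algorithm to 3038598 and 706427:
3038598 = 4*706427 + 212890
706427 = 3*212890 + 67757
212890 = 3*67757 + 9619
67757 = 7*9619 + 424
9619 = 22*424 + 291
424 = 1*291 + 133
291 = 2*133 + 25
133 = 5*25 + 8
25 = 3*8 + 1
8 = 8*1 + 0
The gcd is 1. Working backward:
1 = 25 − 3·8
1 = −3·133 + 16·25
1 = 16·291 − 35·133
1 = −35·424 + 51·291
1 = 51·9619 − 1157·424
1 = −1157·67757 + 8150·9619
1 = 8150·212890 − 25607·67757
1 = −25607·706427 + 84971·212890
1 = 84971·3038598 − 365491·706427
So 706427·(-365491) ≡ 1 (mod 3038598), and -365491 ≡ 2673107 (mod 3038598).

2673107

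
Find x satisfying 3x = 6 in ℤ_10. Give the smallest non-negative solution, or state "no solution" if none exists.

2

First find gcd(3, 10):
10 = 3*3 + 1
3 = 3*1 + 0
gcd = 1, so a unique solution mod 10 exists.
Back-substitute for the Bézout coefficients:
1 = 10 − 3·3
So 3·(-3) ≡ 1 (mod 10), giving 3⁻¹ ≡ 7.
x ≡ 3⁻¹·6 ≡ 7·6 ≡ 2 (mod 10).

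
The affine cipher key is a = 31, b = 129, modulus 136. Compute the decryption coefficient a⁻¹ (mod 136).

Apply the Euclidean algorithm to 136 and 31:
136 = 4·31 + 12
31 = 2·12 + 7
12 = 1·7 + 5
7 = 1·5 + 2
5 = 2·2 + 1
2 = 2·1 + 0
The gcd is 1. Working backward:
1 = 5 − 2·2
1 = −2·7 + 3·5
1 = 3·12 − 5·7
1 = −5·31 + 13·12
1 = 13·136 − 57·31
Hence 31⁻¹ ≡ -57 ≡ 79 (mod 136).

79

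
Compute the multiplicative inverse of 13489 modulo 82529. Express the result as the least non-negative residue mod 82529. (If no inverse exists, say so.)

Apply the Euclidean algorithm to 82529 and 13489:
82529 = 6*13489 + 1595
13489 = 8*1595 + 729
1595 = 2*729 + 137
729 = 5*137 + 44
137 = 3*44 + 5
44 = 8*5 + 4
5 = 1*4 + 1
4 = 4*1 + 0
The gcd is 1. Working backward:
1 = 5 − 4
1 = −44 + 9·5
1 = 9·137 − 28·44
1 = −28·729 + 149·137
1 = 149·1595 − 326·729
1 = −326·13489 + 2757·1595
1 = 2757·82529 − 16868·13489
Thus 13489·(-16868) ≡ 1 (mod 82529); reducing, -16868 mod 82529 = 65661.

65661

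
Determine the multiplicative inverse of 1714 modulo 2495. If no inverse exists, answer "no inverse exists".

Run Euclid on (2495, 1714):
2495 = 1*1714 + 781
1714 = 2*781 + 152
781 = 5*152 + 21
152 = 7*21 + 5
21 = 4*5 + 1
5 = 5*1 + 0
Since gcd(1714, 2495) = 1, back-substitute to write 1 as a combination:
1 = 21 − 4·5
1 = −4·152 + 29·21
1 = 29·781 − 149·152
1 = −149·1714 + 327·781
1 = 327·2495 − 476·1714
So 1714·(-476) ≡ 1 (mod 2495), and -476 ≡ 2019 (mod 2495).

2019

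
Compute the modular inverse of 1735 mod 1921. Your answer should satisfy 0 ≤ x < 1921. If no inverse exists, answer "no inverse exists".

630

Extended Euclidean algorithm:
1921 = 1*1735 + 186
1735 = 9*186 + 61
186 = 3*61 + 3
61 = 20*3 + 1
3 = 3*1 + 0
Since gcd(1735, 1921) = 1, back-substitute to write 1 as a combination:
1 = 61 − 20·3
1 = −20·186 + 61·61
1 = 61·1735 − 569·186
1 = −569·1921 + 630·1735
So 1735·630 ≡ 1 (mod 1921).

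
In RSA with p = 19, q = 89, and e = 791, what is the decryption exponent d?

φ(n) = (p−1)(q−1) = 18·88 = 1584.
Need d with 791·d ≡ 1 (mod 1584). Apply the extended Euclidean algorithm:
1584 = 2·791 + 2
791 = 395·2 + 1
2 = 2·1 + 0
Back-substitute:
1 = 791 − 395·2
1 = −395·1584 + 791·791
So 791·791 ≡ 1 (mod 1584), hence d = 791.

791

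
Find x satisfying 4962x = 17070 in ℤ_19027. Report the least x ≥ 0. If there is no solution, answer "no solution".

First find gcd(4962, 19027):
19027 = 3×4962 + 4141
4962 = 1×4141 + 821
4141 = 5×821 + 36
821 = 22×36 + 29
36 = 1×29 + 7
29 = 4×7 + 1
7 = 7×1 + 0
gcd = 1, so a unique solution mod 19027 exists.
Back-substitute for the Bézout coefficients:
1 = 29 − 4·7
1 = −4·36 + 5·29
1 = 5·821 − 114·36
1 = −114·4141 + 575·821
1 = 575·4962 − 689·4141
1 = −689·19027 + 2642·4962
So 4962·(2642) ≡ 1 (mod 19027), giving 4962⁻¹ ≡ 2642.
x ≡ 4962⁻¹·17070 ≡ 2642·17070 ≡ 4950 (mod 19027).

4950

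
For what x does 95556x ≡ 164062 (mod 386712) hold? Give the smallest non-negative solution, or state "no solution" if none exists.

gcd(95556, 386712):
386712 = 4·95556 + 4488
95556 = 21·4488 + 1308
4488 = 3·1308 + 564
1308 = 2·564 + 180
564 = 3·180 + 24
180 = 7·24 + 12
24 = 2·12 + 0
gcd = 12, but 12 ∤ 164062, so the congruence has no solution.

no solution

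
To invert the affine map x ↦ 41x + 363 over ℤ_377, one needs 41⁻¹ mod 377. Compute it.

46

gcd(377, 41) by repeated division:
377 = 9·41 + 8
41 = 5·8 + 1
8 = 8·1 + 0
The gcd is 1. Working backward:
1 = 41 − 5·8
1 = −5·377 + 46·41
So 41·46 ≡ 1 (mod 377).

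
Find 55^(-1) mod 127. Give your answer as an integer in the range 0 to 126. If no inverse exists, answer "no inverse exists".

Run Euclid on (127, 55):
127 = 2×55 + 17
55 = 3×17 + 4
17 = 4×4 + 1
4 = 4×1 + 0
Since gcd(55, 127) = 1, back-substitute to write 1 as a combination:
1 = 17 − 4·4
1 = −4·55 + 13·17
1 = 13·127 − 30·55
Hence 55⁻¹ ≡ -30 ≡ 97 (mod 127).

97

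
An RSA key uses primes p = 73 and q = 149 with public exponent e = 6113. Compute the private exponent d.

10337

φ(n) = (p−1)(q−1) = 72·148 = 10656.
Need d with 6113·d ≡ 1 (mod 10656). Apply the extended Euclidean algorithm:
10656 = 1·6113 + 4543
6113 = 1·4543 + 1570
4543 = 2·1570 + 1403
1570 = 1·1403 + 167
1403 = 8·167 + 67
167 = 2·67 + 33
67 = 2·33 + 1
33 = 33·1 + 0
Back-substitute:
1 = 67 − 2·33
1 = −2·167 + 5·67
1 = 5·1403 − 42·167
1 = −42·1570 + 47·1403
1 = 47·4543 − 136·1570
1 = −136·6113 + 183·4543
1 = 183·10656 − 319·6113
So 6113·(-319) ≡ 1 (mod 10656), hence d ≡ -319 ≡ 10337 (mod 10656).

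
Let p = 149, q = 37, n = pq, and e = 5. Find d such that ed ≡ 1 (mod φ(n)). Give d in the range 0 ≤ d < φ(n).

3197

φ(n) = (p−1)(q−1) = 148·36 = 5328.
Need d with 5·d ≡ 1 (mod 5328). Apply the extended Euclidean algorithm:
5328 = 1065*5 + 3
5 = 1*3 + 2
3 = 1*2 + 1
2 = 2*1 + 0
Back-substitute:
1 = 3 − 2
1 = −5 + 2·3
1 = 2·5328 − 2131·5
So 5·(-2131) ≡ 1 (mod 5328), hence d ≡ -2131 ≡ 3197 (mod 5328).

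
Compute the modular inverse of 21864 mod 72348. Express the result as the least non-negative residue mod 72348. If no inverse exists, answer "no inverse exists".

no inverse exists

Compute gcd(21864, 72348):
72348 = 3×21864 + 6756
21864 = 3×6756 + 1596
6756 = 4×1596 + 372
1596 = 4×372 + 108
372 = 3×108 + 48
108 = 2×48 + 12
48 = 4×12 + 0
Since gcd = 12 > 1, 21864 is not a unit mod 72348.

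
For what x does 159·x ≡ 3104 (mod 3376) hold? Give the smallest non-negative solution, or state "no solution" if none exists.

First find gcd(159, 3376):
3376 = 21×159 + 37
159 = 4×37 + 11
37 = 3×11 + 4
11 = 2×4 + 3
4 = 1×3 + 1
3 = 3×1 + 0
gcd = 1, so a unique solution mod 3376 exists.
Back-substitute for the Bézout coefficients:
1 = 4 − 3
1 = −11 + 3·4
1 = 3·37 − 10·11
1 = −10·159 + 43·37
1 = 43·3376 − 913·159
So 159·(-913) ≡ 1 (mod 3376), giving 159⁻¹ ≡ 2463.
x ≡ 159⁻¹·3104 ≡ 2463·3104 ≡ 1888 (mod 3376).

1888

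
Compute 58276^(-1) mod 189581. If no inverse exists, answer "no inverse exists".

Apply the Euclidean algorithm to 189581 and 58276:
189581 = 3*58276 + 14753
58276 = 3*14753 + 14017
14753 = 1*14017 + 736
14017 = 19*736 + 33
736 = 22*33 + 10
33 = 3*10 + 3
10 = 3*3 + 1
3 = 3*1 + 0
gcd = 1, so the inverse exists. Back-substitute:
1 = 10 − 3·3
1 = −3·33 + 10·10
1 = 10·736 − 223·33
1 = −223·14017 + 4247·736
1 = 4247·14753 − 4470·14017
1 = −4470·58276 + 17657·14753
1 = 17657·189581 − 57441·58276
So 58276·(-57441) ≡ 1 (mod 189581), and -57441 ≡ 132140 (mod 189581).

132140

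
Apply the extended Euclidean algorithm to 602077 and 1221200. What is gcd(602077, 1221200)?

1

Repeated division:
1221200 = 2×602077 + 17046
602077 = 35×17046 + 5467
17046 = 3×5467 + 645
5467 = 8×645 + 307
645 = 2×307 + 31
307 = 9×31 + 28
31 = 1×28 + 3
28 = 9×3 + 1
3 = 3×1 + 0
gcd(602077, 1221200) = 1.
Back-substituting:
1 = 28 − 9·3
1 = −9·31 + 10·28
1 = 10·307 − 99·31
1 = −99·645 + 208·307
1 = 208·5467 − 1763·645
1 = −1763·17046 + 5497·5467
1 = 5497·602077 − 194158·17046
1 = −194158·1221200 + 393813·602077
So 1 = (-194158)·1221200 + (393813)·602077.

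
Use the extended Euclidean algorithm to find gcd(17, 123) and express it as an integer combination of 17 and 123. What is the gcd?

Euclidean algorithm:
123 = 7×17 + 4
17 = 4×4 + 1
4 = 4×1 + 0
gcd(17, 123) = 1.
Express as a combination:
1 = 17 − 4·4
1 = −4·123 + 29·17
So 1 = (-4)·123 + (29)·17.

1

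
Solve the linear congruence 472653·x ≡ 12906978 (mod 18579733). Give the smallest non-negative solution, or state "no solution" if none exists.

8011963

First find gcd(472653, 18579733):
18579733 = 39×472653 + 146266
472653 = 3×146266 + 33855
146266 = 4×33855 + 10846
33855 = 3×10846 + 1317
10846 = 8×1317 + 310
1317 = 4×310 + 77
310 = 4×77 + 2
77 = 38×2 + 1
2 = 2×1 + 0
gcd = 1, so a unique solution mod 18579733 exists.
Back-substitute for the Bézout coefficients:
1 = 77 − 38·2
1 = −38·310 + 153·77
1 = 153·1317 − 650·310
1 = −650·10846 + 5353·1317
1 = 5353·33855 − 16709·10846
1 = −16709·146266 + 72189·33855
1 = 72189·472653 − 233276·146266
1 = −233276·18579733 + 9169953·472653
So 472653·(9169953) ≡ 1 (mod 18579733), giving 472653⁻¹ ≡ 9169953.
x ≡ 472653⁻¹·12906978 ≡ 9169953·12906978 ≡ 8011963 (mod 18579733).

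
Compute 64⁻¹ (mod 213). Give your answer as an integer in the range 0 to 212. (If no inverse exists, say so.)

10

Run Euclid on (213, 64):
213 = 3·64 + 21
64 = 3·21 + 1
21 = 21·1 + 0
The gcd is 1. Working backward:
1 = 64 − 3·21
1 = −3·213 + 10·64
So 64·10 ≡ 1 (mod 213).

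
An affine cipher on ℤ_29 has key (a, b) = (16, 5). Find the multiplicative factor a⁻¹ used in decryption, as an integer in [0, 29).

Run Euclid on (29, 16):
29 = 1×16 + 13
16 = 1×13 + 3
13 = 4×3 + 1
3 = 3×1 + 0
The gcd is 1. Working backward:
1 = 13 − 4·3
1 = −4·16 + 5·13
1 = 5·29 − 9·16
So 16·(-9) ≡ 1 (mod 29), and -9 ≡ 20 (mod 29).

20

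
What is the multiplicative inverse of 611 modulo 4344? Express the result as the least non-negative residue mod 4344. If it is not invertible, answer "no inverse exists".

Apply the Euclidean algorithm to 4344 and 611:
4344 = 7×611 + 67
611 = 9×67 + 8
67 = 8×8 + 3
8 = 2×3 + 2
3 = 1×2 + 1
2 = 2×1 + 0
The gcd is 1. Working backward:
1 = 3 − 2
1 = −8 + 3·3
1 = 3·67 − 25·8
1 = −25·611 + 228·67
1 = 228·4344 − 1621·611
Thus 611·(-1621) ≡ 1 (mod 4344); reducing, -1621 mod 4344 = 2723.

2723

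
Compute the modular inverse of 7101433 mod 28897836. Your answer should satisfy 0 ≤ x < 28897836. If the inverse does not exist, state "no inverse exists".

5751157

Extended Euclidean algorithm:
28897836 = 4·7101433 + 492104
7101433 = 14·492104 + 211977
492104 = 2·211977 + 68150
211977 = 3·68150 + 7527
68150 = 9·7527 + 407
7527 = 18·407 + 201
407 = 2·201 + 5
201 = 40·5 + 1
5 = 5·1 + 0
gcd = 1, so the inverse exists. Back-substitute:
1 = 201 − 40·5
1 = −40·407 + 81·201
1 = 81·7527 − 1498·407
1 = −1498·68150 + 13563·7527
1 = 13563·211977 − 42187·68150
1 = −42187·492104 + 97937·211977
1 = 97937·7101433 − 1413305·492104
1 = −1413305·28897836 + 5751157·7101433
So 7101433·5751157 ≡ 1 (mod 28897836).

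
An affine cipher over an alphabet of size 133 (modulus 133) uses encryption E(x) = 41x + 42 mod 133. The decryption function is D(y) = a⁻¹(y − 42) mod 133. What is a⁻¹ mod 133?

13

Extended Euclidean algorithm:
133 = 3*41 + 10
41 = 4*10 + 1
10 = 10*1 + 0
gcd = 1, so the inverse exists. Back-substitute:
1 = 41 − 4·10
1 = −4·133 + 13·41
So 41·13 ≡ 1 (mod 133).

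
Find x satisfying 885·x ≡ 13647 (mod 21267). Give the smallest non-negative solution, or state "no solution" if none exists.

First find gcd(885, 21267):
21267 = 24·885 + 27
885 = 32·27 + 21
27 = 1·21 + 6
21 = 3·6 + 3
6 = 2·3 + 0
gcd = 3 and 3 | 13647, so solutions exist. Divide through by 3: 295x ≡ 4549 (mod 7089).
Now find 295⁻¹ mod 7089:
7089 = 24·295 + 9
295 = 32·9 + 7
9 = 1·7 + 2
7 = 3·2 + 1
2 = 2·1 + 0
Back-substitute:
1 = 7 − 3·2
1 = −3·9 + 4·7
1 = 4·295 − 131·9
1 = −131·7089 + 3148·295
So 295⁻¹ ≡ 3148 (mod 7089).
Then x ≡ 3148·4549 ≡ 472 (mod 7089); the smallest non-negative solution is x = 472.

472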